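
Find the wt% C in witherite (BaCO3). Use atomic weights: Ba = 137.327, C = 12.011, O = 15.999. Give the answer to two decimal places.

Molar mass of BaCO3: 1×137.327 + 1×12.011 + 3×15.999 = 197.335 g/mol.
Mass of C per formula unit: 1 × 12.011 = 12.011 g.
Weight fraction C = 12.011 / 197.335 = 0.0609.

6.09 mass %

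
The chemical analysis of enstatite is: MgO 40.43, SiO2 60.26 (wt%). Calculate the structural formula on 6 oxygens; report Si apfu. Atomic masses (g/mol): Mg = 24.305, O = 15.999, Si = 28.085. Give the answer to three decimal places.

40.43 wt% MgO ÷ 40.304 g/mol = 1.00313 mol, giving 1.00313 Mg and 1.00313 O.
60.26 wt% SiO2 ÷ 60.083 g/mol = 1.00295 mol, giving 1.00295 Si and 2.00590 O.
Oxygen sums to 3.00903; scaling by 6/3.00903 = 1.99400 puts the formula on 6 O.
Si: 1.00295 × 1.99400 = 2.000 atoms per formula unit.

2.000 Si apfu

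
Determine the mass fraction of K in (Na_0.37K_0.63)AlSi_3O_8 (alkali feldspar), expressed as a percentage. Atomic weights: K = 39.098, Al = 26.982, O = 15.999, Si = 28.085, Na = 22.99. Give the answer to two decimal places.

M((Na_0.37K_0.63)AlSi_3O_8) = 272.367 g/mol.
K contributes 0.63 × 39.098 = 24.632 g per mole.
24.632/272.367 = 0.0904 → 9.04%.

9.04 wt%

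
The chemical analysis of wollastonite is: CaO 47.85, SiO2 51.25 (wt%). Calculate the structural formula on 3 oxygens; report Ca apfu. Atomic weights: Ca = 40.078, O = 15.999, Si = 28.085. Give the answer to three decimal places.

CaO: 47.85/56.077 = 0.85329 mol → 0.85329 mol Ca, 0.85329 mol O.
SiO2: 51.25/60.083 = 0.85299 mol → 0.85299 mol Si, 1.70598 mol O.
Total oxygen = 2.55927 mol. Normalization factor = 3/2.55927 = 1.17221.
Ca per 3 O = 0.85329 × 1.17221 = 1.000.

1.000 Ca apfu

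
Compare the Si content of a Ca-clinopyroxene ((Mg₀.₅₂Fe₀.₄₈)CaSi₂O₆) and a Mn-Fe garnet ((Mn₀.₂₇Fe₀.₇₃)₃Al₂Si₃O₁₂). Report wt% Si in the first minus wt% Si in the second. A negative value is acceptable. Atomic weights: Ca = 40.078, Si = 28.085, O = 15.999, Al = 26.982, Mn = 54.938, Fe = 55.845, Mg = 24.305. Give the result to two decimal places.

7.29 percentage points

Si in (Mg₀.₅₂Fe₀.₄₈)CaSi₂O₆: molar mass 231.686 g/mol; 2×28.085 = 56.170 g → 24.24 wt%.
Si in (Mn₀.₂₇Fe₀.₇₃)₃Al₂Si₃O₁₂: molar mass 497.007 g/mol; 3×28.085 = 84.255 g → 16.95 wt%.
Difference = 24.24 − 16.95 = 7.29 percentage points.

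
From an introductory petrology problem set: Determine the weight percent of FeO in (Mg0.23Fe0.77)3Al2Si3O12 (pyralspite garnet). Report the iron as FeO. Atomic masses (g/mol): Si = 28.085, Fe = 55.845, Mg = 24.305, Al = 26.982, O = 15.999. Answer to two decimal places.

34.87 wt%

Molar mass of (Mg0.23Fe0.77)3Al2Si3O12 = 0.69·24.305 + 2.31·55.845 + 2·26.982 + 3·28.085 + 12·15.999 = 475.979 g/mol.
Each formula unit contains 2.31 Fe, equivalent to 2.31/1 = 2.3100 mol FeO.
M(FeO) = 1×55.845 + 1×15.999 = 71.844 g/mol.
Mass of FeO per formula unit = 2.3100 × 71.844 = 165.960 g.
FeO wt% = 165.960 / 475.979 × 100 = 34.87%.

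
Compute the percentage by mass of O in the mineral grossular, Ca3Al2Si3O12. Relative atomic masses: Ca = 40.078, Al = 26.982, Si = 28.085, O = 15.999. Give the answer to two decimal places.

Molar mass of Ca3Al2Si3O12: 3×40.078 + 2×26.982 + 3×28.085 + 12×15.999 = 450.441 g/mol.
Mass of O per formula unit: 12 × 15.999 = 191.988 g.
Weight fraction O = 191.988 / 450.441 = 0.4262.

42.62 mass %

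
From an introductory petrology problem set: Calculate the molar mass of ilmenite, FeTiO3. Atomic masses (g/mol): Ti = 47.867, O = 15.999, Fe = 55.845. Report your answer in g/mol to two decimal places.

The formula mass is the sum 1×55.845 + 1×47.867 + 3×15.999.

151.71 g/mol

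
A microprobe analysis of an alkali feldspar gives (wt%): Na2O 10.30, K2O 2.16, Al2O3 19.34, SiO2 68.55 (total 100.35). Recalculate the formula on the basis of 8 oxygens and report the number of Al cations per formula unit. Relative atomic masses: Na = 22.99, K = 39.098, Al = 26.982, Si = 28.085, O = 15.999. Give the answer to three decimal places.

0.998 Al apfu

Na2O (M=61.979): mol = 0.16619; Na = 0.33238, O = 0.16619.
K2O (M=94.195): mol = 0.02293; K = 0.04586, O = 0.02293.
Al2O3 (M=101.961): mol = 0.18968; Al = 0.37936, O = 0.56904.
SiO2 (M=60.083): mol = 1.14092; Si = 1.14092, O = 2.28184.
ΣO = 3.04000; factor = 8/ΣO = 2.63158.
Al apfu = 0.37936 × 2.63158 = 0.998.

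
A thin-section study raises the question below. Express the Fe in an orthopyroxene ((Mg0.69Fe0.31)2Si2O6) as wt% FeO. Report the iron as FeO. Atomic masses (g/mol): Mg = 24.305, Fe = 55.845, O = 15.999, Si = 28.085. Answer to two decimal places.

M((Mg0.69Fe0.31)2Si2O6) = 220.329 g/mol; M(FeO) = 71.844 g/mol.
Moles FeO per formula unit = 0.62 Fe ÷ 1 = 0.6200.
FeO fraction = (0.6200 × 71.844) / 220.329 = 44.543/220.329 = 0.2022.

20.22 wt%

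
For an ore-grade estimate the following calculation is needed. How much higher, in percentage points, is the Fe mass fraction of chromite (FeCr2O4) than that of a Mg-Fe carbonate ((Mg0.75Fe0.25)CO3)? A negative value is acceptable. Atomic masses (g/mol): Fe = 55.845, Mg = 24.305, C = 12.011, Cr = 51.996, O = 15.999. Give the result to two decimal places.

M(FeCr2O4) = 223.833 g/mol, so wt% Fe = 55.845/223.833 × 100 = 24.95%.
M((Mg0.75Fe0.25)CO3) = 92.198 g/mol, so wt% Fe = 13.961/92.198 × 100 = 15.14%.
24.95 − 15.14 = 9.81 pp.

9.81 percentage points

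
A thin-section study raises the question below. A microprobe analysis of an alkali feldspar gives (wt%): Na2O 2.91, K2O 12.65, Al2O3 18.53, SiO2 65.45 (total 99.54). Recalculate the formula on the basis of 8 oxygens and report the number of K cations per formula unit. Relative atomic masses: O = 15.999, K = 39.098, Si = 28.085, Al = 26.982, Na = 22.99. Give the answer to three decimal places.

0.740 K apfu

2.91 wt% Na2O ÷ 61.979 g/mol = 0.04695 mol, giving 0.09390 Na and 0.04695 O.
12.65 wt% K2O ÷ 94.195 g/mol = 0.13430 mol, giving 0.26860 K and 0.13430 O.
18.53 wt% Al2O3 ÷ 101.961 g/mol = 0.18174 mol, giving 0.36348 Al and 0.54522 O.
65.45 wt% SiO2 ÷ 60.083 g/mol = 1.08933 mol, giving 1.08933 Si and 2.17866 O.
Oxygen sums to 2.90513; scaling by 8/2.90513 = 2.75375 puts the formula on 8 O.
K: 0.26860 × 2.75375 = 0.740 atoms per formula unit.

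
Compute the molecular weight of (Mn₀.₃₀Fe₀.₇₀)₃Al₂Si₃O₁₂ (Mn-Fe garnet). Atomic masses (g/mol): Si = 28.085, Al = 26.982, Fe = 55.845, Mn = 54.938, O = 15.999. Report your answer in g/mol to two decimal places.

Mn: 0.90 × 54.938 = 49.4442
Fe: 2.10 × 55.845 = 117.2745
Al: 2 × 26.982 = 53.9640
Si: 3 × 28.085 = 84.2550
O: 12 × 15.999 = 191.9880
Summing the contributions gives the formula mass.

496.93 g/mol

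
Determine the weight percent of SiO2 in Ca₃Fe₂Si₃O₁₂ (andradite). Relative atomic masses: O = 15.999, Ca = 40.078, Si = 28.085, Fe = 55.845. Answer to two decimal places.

35.47 wt%

M(Ca₃Fe₂Si₃O₁₂) = 508.167 g/mol; M(SiO2) = 60.083 g/mol.
Moles SiO2 per formula unit = 3 Si ÷ 1 = 3.0000.
SiO2 fraction = (3.0000 × 60.083) / 508.167 = 180.249/508.167 = 0.3547.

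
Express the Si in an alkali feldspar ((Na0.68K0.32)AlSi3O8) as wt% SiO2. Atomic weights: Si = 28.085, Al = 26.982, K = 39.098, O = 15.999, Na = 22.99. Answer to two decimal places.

67.41 wt%

Molar mass of (Na0.68K0.32)AlSi3O8 = 0.68·22.99 + 0.32·39.098 + 1·26.982 + 3·28.085 + 8·15.999 = 267.374 g/mol.
Each formula unit contains 3 Si, equivalent to 3/1 = 3.0000 mol SiO2.
M(SiO2) = 1×28.085 + 2×15.999 = 60.083 g/mol.
Mass of SiO2 per formula unit = 3.0000 × 60.083 = 180.249 g.
SiO2 wt% = 180.249 / 267.374 × 100 = 67.41%.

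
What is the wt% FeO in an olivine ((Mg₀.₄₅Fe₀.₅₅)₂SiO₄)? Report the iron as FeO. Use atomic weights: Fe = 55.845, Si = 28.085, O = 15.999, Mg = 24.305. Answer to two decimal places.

45.06 wt%

M((Mg₀.₄₅Fe₀.₅₅)₂SiO₄) = 175.385 g/mol; M(FeO) = 71.844 g/mol.
Moles FeO per formula unit = 1.10 Fe ÷ 1 = 1.1000.
FeO fraction = (1.1000 × 71.844) / 175.385 = 79.028/175.385 = 0.4506.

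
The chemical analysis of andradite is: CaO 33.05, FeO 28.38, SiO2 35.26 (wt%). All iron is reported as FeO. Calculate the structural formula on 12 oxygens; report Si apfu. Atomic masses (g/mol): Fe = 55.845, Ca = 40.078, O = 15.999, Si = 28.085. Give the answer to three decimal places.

3.263 Si apfu

CaO (M=56.077): mol = 0.58937; Ca = 0.58937, O = 0.58937.
FeO (M=71.844): mol = 0.39502; Fe = 0.39502, O = 0.39502.
SiO2 (M=60.083): mol = 0.58685; Si = 0.58685, O = 1.17370.
ΣO = 2.15809; factor = 12/ΣO = 5.56047.
Si apfu = 0.58685 × 5.56047 = 3.263.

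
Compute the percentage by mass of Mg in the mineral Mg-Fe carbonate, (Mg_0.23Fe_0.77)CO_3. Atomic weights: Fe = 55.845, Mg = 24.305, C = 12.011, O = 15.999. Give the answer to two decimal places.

5.15 mass %

M((Mg_0.23Fe_0.77)CO_3) = 108.599 g/mol.
Mg contributes 0.23 × 24.305 = 5.590 g per mole.
5.590/108.599 = 0.0515 → 5.15%.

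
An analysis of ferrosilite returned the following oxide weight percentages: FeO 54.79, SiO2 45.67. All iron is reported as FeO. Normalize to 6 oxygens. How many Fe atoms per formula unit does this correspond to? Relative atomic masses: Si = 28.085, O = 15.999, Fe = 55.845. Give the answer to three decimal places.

FeO (M=71.844): mol = 0.76262; Fe = 0.76262, O = 0.76262.
SiO2 (M=60.083): mol = 0.76012; Si = 0.76012, O = 1.52024.
ΣO = 2.28286; factor = 6/ΣO = 2.62828.
Fe apfu = 0.76262 × 2.62828 = 2.004.

2.004 Fe apfu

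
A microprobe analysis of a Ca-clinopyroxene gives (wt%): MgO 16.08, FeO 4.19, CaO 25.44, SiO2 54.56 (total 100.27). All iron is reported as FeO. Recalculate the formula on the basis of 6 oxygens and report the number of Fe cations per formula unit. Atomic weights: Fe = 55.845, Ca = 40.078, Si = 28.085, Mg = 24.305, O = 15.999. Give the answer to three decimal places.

MgO (M=40.304): mol = 0.39897; Mg = 0.39897, O = 0.39897.
FeO (M=71.844): mol = 0.05832; Fe = 0.05832, O = 0.05832.
CaO (M=56.077): mol = 0.45366; Ca = 0.45366, O = 0.45366.
SiO2 (M=60.083): mol = 0.90808; Si = 0.90808, O = 1.81616.
ΣO = 2.72711; factor = 6/ΣO = 2.20013.
Fe apfu = 0.05832 × 2.20013 = 0.128.

0.128 Fe apfu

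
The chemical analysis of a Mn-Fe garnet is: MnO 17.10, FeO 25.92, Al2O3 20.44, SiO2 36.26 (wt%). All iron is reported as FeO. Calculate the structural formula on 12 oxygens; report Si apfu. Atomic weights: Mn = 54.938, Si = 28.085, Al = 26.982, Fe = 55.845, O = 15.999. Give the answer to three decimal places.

17.10 wt% MnO ÷ 70.937 g/mol = 0.24106 mol, giving 0.24106 Mn and 0.24106 O.
25.92 wt% FeO ÷ 71.844 g/mol = 0.36078 mol, giving 0.36078 Fe and 0.36078 O.
20.44 wt% Al2O3 ÷ 101.961 g/mol = 0.20047 mol, giving 0.40094 Al and 0.60141 O.
36.26 wt% SiO2 ÷ 60.083 g/mol = 0.60350 mol, giving 0.60350 Si and 1.20700 O.
Oxygen sums to 2.41025; scaling by 12/2.41025 = 4.97874 puts the formula on 12 O.
Si: 0.60350 × 4.97874 = 3.005 atoms per formula unit.

3.005 Si apfu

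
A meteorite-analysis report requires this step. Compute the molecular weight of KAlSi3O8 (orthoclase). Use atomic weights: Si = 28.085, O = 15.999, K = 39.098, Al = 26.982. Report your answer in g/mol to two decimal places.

278.33 g/mol

M = 1·39.098 + 1·26.982 + 3·28.085 + 8·15.999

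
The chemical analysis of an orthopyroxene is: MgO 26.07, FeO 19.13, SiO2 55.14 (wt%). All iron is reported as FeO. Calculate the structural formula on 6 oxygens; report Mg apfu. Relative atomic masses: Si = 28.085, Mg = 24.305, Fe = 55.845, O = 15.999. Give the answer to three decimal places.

1.412 Mg apfu

MgO (M=40.304): mol = 0.64683; Mg = 0.64683, O = 0.64683.
FeO (M=71.844): mol = 0.26627; Fe = 0.26627, O = 0.26627.
SiO2 (M=60.083): mol = 0.91773; Si = 0.91773, O = 1.83546.
ΣO = 2.74856; factor = 6/ΣO = 2.18296.
Mg apfu = 0.64683 × 2.18296 = 1.412.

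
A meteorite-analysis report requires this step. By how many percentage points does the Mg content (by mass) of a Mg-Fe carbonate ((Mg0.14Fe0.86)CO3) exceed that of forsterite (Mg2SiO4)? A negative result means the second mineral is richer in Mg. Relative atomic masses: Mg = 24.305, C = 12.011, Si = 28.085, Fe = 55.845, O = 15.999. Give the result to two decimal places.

-31.50 percentage points

M((Mg0.14Fe0.86)CO3) = 111.437 g/mol, so wt% Mg = 3.403/111.437 × 100 = 3.05%.
M(Mg2SiO4) = 140.691 g/mol, so wt% Mg = 48.610/140.691 × 100 = 34.55%.
3.05 − 34.55 = -31.50 pp.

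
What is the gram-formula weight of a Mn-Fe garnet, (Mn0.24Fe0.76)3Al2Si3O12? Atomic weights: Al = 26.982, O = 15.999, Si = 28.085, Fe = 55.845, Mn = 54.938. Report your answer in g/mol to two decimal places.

The formula mass is the sum 0.72×54.938 + 2.28×55.845 + 2×26.982 + 3×28.085 + 12×15.999.

497.09 g/mol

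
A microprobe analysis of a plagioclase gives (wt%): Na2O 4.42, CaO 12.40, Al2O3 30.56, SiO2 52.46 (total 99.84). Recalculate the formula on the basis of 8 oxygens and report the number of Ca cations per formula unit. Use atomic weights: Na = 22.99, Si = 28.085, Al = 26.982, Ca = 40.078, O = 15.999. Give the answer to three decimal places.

0.602 Ca apfu

Na2O: 4.42/61.979 = 0.07131 mol → 0.14262 mol Na, 0.07131 mol O.
CaO: 12.40/56.077 = 0.22112 mol → 0.22112 mol Ca, 0.22112 mol O.
Al2O3: 30.56/101.961 = 0.29972 mol → 0.59944 mol Al, 0.89916 mol O.
SiO2: 52.46/60.083 = 0.87313 mol → 0.87313 mol Si, 1.74626 mol O.
Total oxygen = 2.93785 mol. Normalization factor = 8/2.93785 = 2.72308.
Ca per 8 O = 0.22112 × 2.72308 = 0.602.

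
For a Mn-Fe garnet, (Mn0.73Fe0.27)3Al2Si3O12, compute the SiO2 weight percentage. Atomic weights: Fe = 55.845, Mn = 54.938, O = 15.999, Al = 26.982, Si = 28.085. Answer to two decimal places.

Molar mass of (Mn0.73Fe0.27)3Al2Si3O12 = 2.19·54.938 + 0.81·55.845 + 2·26.982 + 3·28.085 + 12·15.999 = 495.756 g/mol.
Each formula unit contains 3 Si, equivalent to 3/1 = 3.0000 mol SiO2.
M(SiO2) = 1×28.085 + 2×15.999 = 60.083 g/mol.
Mass of SiO2 per formula unit = 3.0000 × 60.083 = 180.249 g.
SiO2 wt% = 180.249 / 495.756 × 100 = 36.36%.

36.36 wt%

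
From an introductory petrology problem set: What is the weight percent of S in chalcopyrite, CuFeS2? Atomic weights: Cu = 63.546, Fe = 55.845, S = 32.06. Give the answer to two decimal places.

Molar mass of CuFeS2: 1·63.546 + 1·55.845 + 2·32.06 = 183.511 g/mol.
Mass of S per formula unit: 2 × 32.06 = 64.120 g.
Weight fraction S = 64.120 / 183.511 = 0.3494.

34.94 wt%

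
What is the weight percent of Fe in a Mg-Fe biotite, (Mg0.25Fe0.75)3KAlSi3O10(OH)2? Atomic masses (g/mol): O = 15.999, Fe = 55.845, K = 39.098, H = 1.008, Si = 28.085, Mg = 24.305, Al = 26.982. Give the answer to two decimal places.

M((Mg0.25Fe0.75)3KAlSi3O10(OH)2) = 488.219 g/mol.
Fe contributes 2.25 × 55.845 = 125.651 g per mole.
125.651/488.219 = 0.2574 → 25.74%.

25.74 mass %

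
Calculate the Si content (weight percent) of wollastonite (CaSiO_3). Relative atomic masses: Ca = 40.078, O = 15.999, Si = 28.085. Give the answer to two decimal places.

24.18 weight percent

M(CaSiO_3) = 116.160 g/mol.
Si contributes 1 × 28.085 = 28.085 g per mole.
28.085/116.160 = 0.2418 → 24.18%.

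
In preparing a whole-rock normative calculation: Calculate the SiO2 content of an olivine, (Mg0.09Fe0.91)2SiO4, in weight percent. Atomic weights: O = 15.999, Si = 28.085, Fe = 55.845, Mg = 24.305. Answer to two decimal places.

Molar mass of (Mg0.09Fe0.91)2SiO4 = 0.18·24.305 + 1.82·55.845 + 1·28.085 + 4·15.999 = 198.094 g/mol.
Each formula unit contains 1 Si, equivalent to 1/1 = 1.0000 mol SiO2.
M(SiO2) = 1×28.085 + 2×15.999 = 60.083 g/mol.
Mass of SiO2 per formula unit = 1.0000 × 60.083 = 60.083 g.
SiO2 wt% = 60.083 / 198.094 × 100 = 30.33%.

30.33 wt%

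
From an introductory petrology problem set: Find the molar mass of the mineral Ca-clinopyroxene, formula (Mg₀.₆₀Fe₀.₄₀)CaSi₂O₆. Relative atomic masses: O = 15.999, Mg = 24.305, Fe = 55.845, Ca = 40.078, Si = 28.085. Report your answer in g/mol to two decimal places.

229.16 g/mol

Mg: 0.60 × 24.305 = 14.5830
Fe: 0.40 × 55.845 = 22.3380
Ca: 1 × 40.078 = 40.0780
Si: 2 × 28.085 = 56.1700
O: 6 × 15.999 = 95.9940
Summing the contributions gives the formula mass.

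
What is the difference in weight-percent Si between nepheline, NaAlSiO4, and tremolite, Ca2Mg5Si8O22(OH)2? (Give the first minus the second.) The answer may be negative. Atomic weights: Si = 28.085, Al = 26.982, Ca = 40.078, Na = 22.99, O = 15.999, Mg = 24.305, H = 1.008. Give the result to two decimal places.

-7.89 percentage points

First mineral: 28.085 g Si in 142.053 g formula = 19.77 wt% Si.
Second mineral: 224.680 g Si in 812.353 g formula = 27.66 wt% Si.
19.77% − 27.66% gives a difference of -7.89 percentage points.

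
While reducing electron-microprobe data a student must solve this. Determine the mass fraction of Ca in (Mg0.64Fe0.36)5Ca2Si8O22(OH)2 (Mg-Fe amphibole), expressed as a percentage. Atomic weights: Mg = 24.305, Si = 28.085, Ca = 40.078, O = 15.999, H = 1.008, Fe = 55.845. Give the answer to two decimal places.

Molar mass of (Mg0.64Fe0.36)5Ca2Si8O22(OH)2: 3.20·24.305 + 1.80·55.845 + 2·40.078 + 8·28.085 + 24·15.999 + 2·1.008 = 869.125 g/mol.
Mass of Ca per formula unit: 2 × 40.078 = 80.156 g.
Weight fraction Ca = 80.156 / 869.125 = 0.0922.

9.22 weight percent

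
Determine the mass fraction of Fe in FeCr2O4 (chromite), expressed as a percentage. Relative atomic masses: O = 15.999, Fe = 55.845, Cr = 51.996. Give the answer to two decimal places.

24.95 weight percent

Molar mass of FeCr2O4: 1×55.845 + 2×51.996 + 4×15.999 = 223.833 g/mol.
Mass of Fe per formula unit: 1 × 55.845 = 55.845 g.
Weight fraction Fe = 55.845 / 223.833 = 0.2495.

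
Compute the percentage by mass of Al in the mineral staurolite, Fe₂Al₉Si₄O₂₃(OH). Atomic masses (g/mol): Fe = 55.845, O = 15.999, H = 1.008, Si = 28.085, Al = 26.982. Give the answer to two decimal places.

M(Fe₂Al₉Si₄O₂₃(OH)) = 851.852 g/mol.
Al contributes 9 × 26.982 = 242.838 g per mole.
242.838/851.852 = 0.2851 → 28.51%.

28.51 wt%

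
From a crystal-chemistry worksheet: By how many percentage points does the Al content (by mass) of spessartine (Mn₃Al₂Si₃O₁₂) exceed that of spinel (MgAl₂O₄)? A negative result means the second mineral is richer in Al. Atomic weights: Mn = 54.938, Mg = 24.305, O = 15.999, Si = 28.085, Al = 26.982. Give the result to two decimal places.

First mineral: 53.964 g Al in 495.021 g formula = 10.90 wt% Al.
Second mineral: 53.964 g Al in 142.265 g formula = 37.93 wt% Al.
10.90% − 37.93% gives a difference of -27.03 percentage points.

-27.03 percentage points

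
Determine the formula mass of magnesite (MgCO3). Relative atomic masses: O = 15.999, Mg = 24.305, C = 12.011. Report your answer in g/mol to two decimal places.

84.31 g/mol

The formula mass is the sum 1*24.305 + 1*12.011 + 3*15.999.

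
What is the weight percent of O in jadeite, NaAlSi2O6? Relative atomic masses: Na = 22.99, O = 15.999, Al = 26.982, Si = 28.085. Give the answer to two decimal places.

M(NaAlSi2O6) = 202.136 g/mol.
O contributes 6 × 15.999 = 95.994 g per mole.
95.994/202.136 = 0.4749 → 47.49%.

47.49 weight percent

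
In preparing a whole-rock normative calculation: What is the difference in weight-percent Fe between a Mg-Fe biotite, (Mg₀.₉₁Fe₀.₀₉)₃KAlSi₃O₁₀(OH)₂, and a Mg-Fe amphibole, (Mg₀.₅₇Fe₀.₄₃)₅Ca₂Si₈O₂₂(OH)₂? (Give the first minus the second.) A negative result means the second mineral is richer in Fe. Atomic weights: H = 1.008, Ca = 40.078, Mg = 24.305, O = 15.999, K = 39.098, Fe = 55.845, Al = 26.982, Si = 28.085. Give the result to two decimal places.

-10.10 percentage points

M((Mg₀.₉₁Fe₀.₀₉)₃KAlSi₃O₁₀(OH)₂) = 425.770 g/mol, so wt% Fe = 15.078/425.770 × 100 = 3.54%.
M((Mg₀.₅₇Fe₀.₄₃)₅Ca₂Si₈O₂₂(OH)₂) = 880.164 g/mol, so wt% Fe = 120.067/880.164 × 100 = 13.64%.
3.54 − 13.64 = -10.10 pp.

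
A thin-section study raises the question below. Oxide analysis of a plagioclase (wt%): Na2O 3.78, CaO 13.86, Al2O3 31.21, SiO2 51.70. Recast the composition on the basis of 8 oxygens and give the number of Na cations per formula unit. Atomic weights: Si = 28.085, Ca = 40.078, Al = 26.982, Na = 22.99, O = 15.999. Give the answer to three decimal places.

0.331 Na apfu

3.78 wt% Na2O ÷ 61.979 g/mol = 0.06099 mol, giving 0.12198 Na and 0.06099 O.
13.86 wt% CaO ÷ 56.077 g/mol = 0.24716 mol, giving 0.24716 Ca and 0.24716 O.
31.21 wt% Al2O3 ÷ 101.961 g/mol = 0.30610 mol, giving 0.61220 Al and 0.91830 O.
51.70 wt% SiO2 ÷ 60.083 g/mol = 0.86048 mol, giving 0.86048 Si and 1.72096 O.
Oxygen sums to 2.94741; scaling by 8/2.94741 = 2.71425 puts the formula on 8 O.
Na: 0.12198 × 2.71425 = 0.331 atoms per formula unit.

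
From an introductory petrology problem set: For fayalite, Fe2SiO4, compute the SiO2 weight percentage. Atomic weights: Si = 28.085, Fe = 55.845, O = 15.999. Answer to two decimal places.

29.49 wt%

Formula mass = 203.771 g/mol.
1 Si → 1.0000 mol SiO2 per formula unit; M(SiO2) = 60.083, so SiO2 mass = 60.083 g.
60.083/203.771 × 100 = 29.49 wt%.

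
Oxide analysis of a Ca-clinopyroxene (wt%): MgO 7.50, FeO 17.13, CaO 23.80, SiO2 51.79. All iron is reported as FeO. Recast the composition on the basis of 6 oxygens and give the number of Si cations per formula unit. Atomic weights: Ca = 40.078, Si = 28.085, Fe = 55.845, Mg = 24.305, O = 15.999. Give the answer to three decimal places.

2.010 Si apfu

7.50 wt% MgO ÷ 40.304 g/mol = 0.18609 mol, giving 0.18609 Mg and 0.18609 O.
17.13 wt% FeO ÷ 71.844 g/mol = 0.23843 mol, giving 0.23843 Fe and 0.23843 O.
23.80 wt% CaO ÷ 56.077 g/mol = 0.42442 mol, giving 0.42442 Ca and 0.42442 O.
51.79 wt% SiO2 ÷ 60.083 g/mol = 0.86197 mol, giving 0.86197 Si and 1.72394 O.
Oxygen sums to 2.57288; scaling by 6/2.57288 = 2.33202 puts the formula on 6 O.
Si: 0.86197 × 2.33202 = 2.010 atoms per formula unit.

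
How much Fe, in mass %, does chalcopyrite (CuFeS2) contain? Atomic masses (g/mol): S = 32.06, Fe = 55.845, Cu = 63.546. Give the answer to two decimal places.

Molar mass of CuFeS2: 1·63.546 + 1·55.845 + 2·32.06 = 183.511 g/mol.
Mass of Fe per formula unit: 1 × 55.845 = 55.845 g.
Weight fraction Fe = 55.845 / 183.511 = 0.3043.

30.43 mass %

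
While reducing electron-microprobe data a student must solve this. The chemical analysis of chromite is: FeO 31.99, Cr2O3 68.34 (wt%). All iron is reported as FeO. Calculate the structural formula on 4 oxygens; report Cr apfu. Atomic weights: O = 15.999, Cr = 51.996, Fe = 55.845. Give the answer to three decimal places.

FeO (M=71.844): mol = 0.44527; Fe = 0.44527, O = 0.44527.
Cr2O3 (M=151.989): mol = 0.44964; Cr = 0.89928, O = 1.34892.
ΣO = 1.79419; factor = 4/ΣO = 2.22942.
Cr apfu = 0.89928 × 2.22942 = 2.005.

2.005 Cr apfu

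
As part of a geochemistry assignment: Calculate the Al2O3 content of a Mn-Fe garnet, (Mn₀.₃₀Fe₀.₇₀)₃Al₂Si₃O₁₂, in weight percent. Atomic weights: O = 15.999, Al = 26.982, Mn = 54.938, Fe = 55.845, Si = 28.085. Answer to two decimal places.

20.52 wt%

Formula mass = 496.926 g/mol.
2 Al → 1.0000 mol Al2O3 per formula unit; M(Al2O3) = 101.961, so Al2O3 mass = 101.961 g.
101.961/496.926 × 100 = 20.52 wt%.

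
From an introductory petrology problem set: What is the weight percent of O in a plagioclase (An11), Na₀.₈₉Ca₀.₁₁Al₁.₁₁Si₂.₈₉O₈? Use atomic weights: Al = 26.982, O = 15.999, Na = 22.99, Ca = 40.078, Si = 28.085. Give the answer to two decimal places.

Molar mass of Na₀.₈₉Ca₀.₁₁Al₁.₁₁Si₂.₈₉O₈: 0.89×22.99 + 0.11×40.078 + 1.11×26.982 + 2.89×28.085 + 8×15.999 = 263.977 g/mol.
Mass of O per formula unit: 8 × 15.999 = 127.992 g.
Weight fraction O = 127.992 / 263.977 = 0.4849.

48.49 wt%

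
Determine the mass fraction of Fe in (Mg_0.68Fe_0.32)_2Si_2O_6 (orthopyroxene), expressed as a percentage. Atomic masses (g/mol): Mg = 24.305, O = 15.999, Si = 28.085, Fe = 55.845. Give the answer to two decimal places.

Molar mass of (Mg_0.68Fe_0.32)_2Si_2O_6: 1.36×24.305 + 0.64×55.845 + 2×28.085 + 6×15.999 = 220.960 g/mol.
Mass of Fe per formula unit: 0.64 × 55.845 = 35.741 g.
Weight fraction Fe = 35.741 / 220.960 = 0.1618.

16.18 mass %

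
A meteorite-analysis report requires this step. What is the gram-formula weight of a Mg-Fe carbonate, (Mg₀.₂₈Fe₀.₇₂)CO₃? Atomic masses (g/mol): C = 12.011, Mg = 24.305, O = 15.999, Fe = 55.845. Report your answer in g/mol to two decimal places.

107.02 g/mol

Mg: 0.28 × 24.305 = 6.8054
Fe: 0.72 × 55.845 = 40.2084
C: 1 × 12.011 = 12.0110
O: 3 × 15.999 = 47.9970
Summing the contributions gives the formula mass.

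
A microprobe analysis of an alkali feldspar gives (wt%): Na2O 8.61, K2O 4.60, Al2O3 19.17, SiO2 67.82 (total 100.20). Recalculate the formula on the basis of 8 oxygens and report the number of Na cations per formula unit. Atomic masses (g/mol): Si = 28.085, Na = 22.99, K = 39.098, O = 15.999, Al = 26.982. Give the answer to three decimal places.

0.739 Na apfu

Na2O: 8.61/61.979 = 0.13892 mol → 0.27784 mol Na, 0.13892 mol O.
K2O: 4.60/94.195 = 0.04883 mol → 0.09766 mol K, 0.04883 mol O.
Al2O3: 19.17/101.961 = 0.18801 mol → 0.37602 mol Al, 0.56403 mol O.
SiO2: 67.82/60.083 = 1.12877 mol → 1.12877 mol Si, 2.25754 mol O.
Total oxygen = 3.00932 mol. Normalization factor = 8/3.00932 = 2.65841.
Na per 8 O = 0.27784 × 2.65841 = 0.739.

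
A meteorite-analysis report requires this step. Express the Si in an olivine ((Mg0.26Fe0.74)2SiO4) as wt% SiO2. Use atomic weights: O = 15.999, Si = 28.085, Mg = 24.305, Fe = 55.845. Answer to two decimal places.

Formula mass = 187.370 g/mol.
1 Si → 1.0000 mol SiO2 per formula unit; M(SiO2) = 60.083, so SiO2 mass = 60.083 g.
60.083/187.370 × 100 = 32.07 wt%.

32.07 wt%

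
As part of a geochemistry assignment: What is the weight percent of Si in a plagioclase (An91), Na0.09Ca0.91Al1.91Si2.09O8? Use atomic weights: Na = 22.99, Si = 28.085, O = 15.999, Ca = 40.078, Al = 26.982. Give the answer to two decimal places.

Molar mass of Na0.09Ca0.91Al1.91Si2.09O8: 0.09·22.99 + 0.91·40.078 + 1.91·26.982 + 2.09·28.085 + 8·15.999 = 276.765 g/mol.
Mass of Si per formula unit: 2.09 × 28.085 = 58.698 g.
Weight fraction Si = 58.698 / 276.765 = 0.2121.

21.21 weight percent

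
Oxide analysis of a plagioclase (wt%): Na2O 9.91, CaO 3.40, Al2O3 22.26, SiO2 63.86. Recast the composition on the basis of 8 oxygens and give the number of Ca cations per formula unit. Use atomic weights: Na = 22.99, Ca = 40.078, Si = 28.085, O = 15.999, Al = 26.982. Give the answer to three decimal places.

0.162 Ca apfu

Na2O (M=61.979): mol = 0.15989; Na = 0.31978, O = 0.15989.
CaO (M=56.077): mol = 0.06063; Ca = 0.06063, O = 0.06063.
Al2O3 (M=101.961): mol = 0.21832; Al = 0.43664, O = 0.65496.
SiO2 (M=60.083): mol = 1.06286; Si = 1.06286, O = 2.12572.
ΣO = 3.00120; factor = 8/ΣO = 2.66560.
Ca apfu = 0.06063 × 2.66560 = 0.162.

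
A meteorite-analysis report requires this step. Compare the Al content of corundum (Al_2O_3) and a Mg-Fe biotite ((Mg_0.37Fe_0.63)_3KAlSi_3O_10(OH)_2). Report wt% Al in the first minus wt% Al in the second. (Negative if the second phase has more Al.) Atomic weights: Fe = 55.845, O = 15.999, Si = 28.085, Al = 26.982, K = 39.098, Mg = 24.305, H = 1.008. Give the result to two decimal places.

47.27 percentage points

M(Al_2O_3) = 101.961 g/mol, so wt% Al = 53.964/101.961 × 100 = 52.93%.
M((Mg_0.37Fe_0.63)_3KAlSi_3O_10(OH)_2) = 476.865 g/mol, so wt% Al = 26.982/476.865 × 100 = 5.66%.
52.93 − 5.66 = 47.27 pp.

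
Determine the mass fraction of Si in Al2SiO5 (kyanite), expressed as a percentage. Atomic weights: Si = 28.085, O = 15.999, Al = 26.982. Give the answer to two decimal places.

Formula mass = 2*26.982 + 1*28.085 + 5*15.999 = 162.044 g/mol, of which 28.085 g is Si.
So Si makes up 28.085/162.044 = 0.1733 of the mass, i.e. 17.33%.

17.33 weight percent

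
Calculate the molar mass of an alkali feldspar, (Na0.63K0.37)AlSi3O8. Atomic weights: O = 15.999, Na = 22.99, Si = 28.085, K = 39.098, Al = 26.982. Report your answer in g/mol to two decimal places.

268.18 g/mol

M = 0.63(22.99) + 0.37(39.098) + 1(26.982) + 3(28.085) + 8(15.999)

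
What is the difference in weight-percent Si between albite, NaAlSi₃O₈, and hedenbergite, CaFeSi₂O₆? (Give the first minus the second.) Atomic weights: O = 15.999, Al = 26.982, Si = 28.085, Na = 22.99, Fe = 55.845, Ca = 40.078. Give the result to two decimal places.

9.49 percentage points

Si in NaAlSi₃O₈: molar mass 262.219 g/mol; 3×28.085 = 84.255 g → 32.13 wt%.
Si in CaFeSi₂O₆: molar mass 248.087 g/mol; 2×28.085 = 56.170 g → 22.64 wt%.
Difference = 32.13 − 22.64 = 9.49 percentage points.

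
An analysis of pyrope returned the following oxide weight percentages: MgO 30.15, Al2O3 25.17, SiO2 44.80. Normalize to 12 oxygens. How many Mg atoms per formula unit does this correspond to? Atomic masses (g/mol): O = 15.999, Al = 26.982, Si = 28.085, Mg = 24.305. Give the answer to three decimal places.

MgO (M=40.304): mol = 0.74806; Mg = 0.74806, O = 0.74806.
Al2O3 (M=101.961): mol = 0.24686; Al = 0.49372, O = 0.74058.
SiO2 (M=60.083): mol = 0.74564; Si = 0.74564, O = 1.49128.
ΣO = 2.97992; factor = 12/ΣO = 4.02695.
Mg apfu = 0.74806 × 4.02695 = 3.012.

3.012 Mg apfu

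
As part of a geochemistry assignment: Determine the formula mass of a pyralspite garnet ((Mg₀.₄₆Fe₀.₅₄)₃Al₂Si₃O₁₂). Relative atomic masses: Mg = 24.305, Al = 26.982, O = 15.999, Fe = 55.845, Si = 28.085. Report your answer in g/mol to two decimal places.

454.22 g/mol

M = 1.38·24.305 + 1.62·55.845 + 2·26.982 + 3·28.085 + 12·15.999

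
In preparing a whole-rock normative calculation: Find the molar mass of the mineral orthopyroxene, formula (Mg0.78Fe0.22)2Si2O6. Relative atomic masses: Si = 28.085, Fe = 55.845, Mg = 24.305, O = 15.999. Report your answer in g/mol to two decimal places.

214.65 g/mol

The formula mass is the sum 1.56(24.305) + 0.44(55.845) + 2(28.085) + 6(15.999).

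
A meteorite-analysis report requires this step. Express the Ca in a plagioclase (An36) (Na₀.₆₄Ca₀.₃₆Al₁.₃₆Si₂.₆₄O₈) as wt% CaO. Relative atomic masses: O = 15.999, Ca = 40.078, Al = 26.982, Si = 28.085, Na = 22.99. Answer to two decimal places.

M(Na₀.₆₄Ca₀.₃₆Al₁.₃₆Si₂.₆₄O₈) = 267.974 g/mol; M(CaO) = 56.077 g/mol.
Moles CaO per formula unit = 0.36 Ca ÷ 1 = 0.3600.
CaO fraction = (0.3600 × 56.077) / 267.974 = 20.188/267.974 = 0.0753.

7.53 wt%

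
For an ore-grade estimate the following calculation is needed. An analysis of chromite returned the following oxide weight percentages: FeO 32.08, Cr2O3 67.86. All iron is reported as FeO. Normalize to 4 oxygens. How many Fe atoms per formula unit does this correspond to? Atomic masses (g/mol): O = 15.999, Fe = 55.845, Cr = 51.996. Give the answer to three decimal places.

FeO: 32.08/71.844 = 0.44652 mol → 0.44652 mol Fe, 0.44652 mol O.
Cr2O3: 67.86/151.989 = 0.44648 mol → 0.89296 mol Cr, 1.33944 mol O.
Total oxygen = 1.78596 mol. Normalization factor = 4/1.78596 = 2.23969.
Fe per 4 O = 0.44652 × 2.23969 = 1.000.

1.000 Fe apfu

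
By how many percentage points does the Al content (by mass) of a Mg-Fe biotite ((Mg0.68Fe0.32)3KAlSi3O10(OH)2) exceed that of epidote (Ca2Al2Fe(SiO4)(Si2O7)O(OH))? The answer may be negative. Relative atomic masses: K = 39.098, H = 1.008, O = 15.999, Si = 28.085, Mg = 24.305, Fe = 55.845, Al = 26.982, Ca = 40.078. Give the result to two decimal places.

M((Mg0.68Fe0.32)3KAlSi3O10(OH)2) = 447.532 g/mol, so wt% Al = 26.982/447.532 × 100 = 6.03%.
M(Ca2Al2Fe(SiO4)(Si2O7)O(OH)) = 483.215 g/mol, so wt% Al = 53.964/483.215 × 100 = 11.17%.
6.03 − 11.17 = -5.14 pp.

-5.14 percentage points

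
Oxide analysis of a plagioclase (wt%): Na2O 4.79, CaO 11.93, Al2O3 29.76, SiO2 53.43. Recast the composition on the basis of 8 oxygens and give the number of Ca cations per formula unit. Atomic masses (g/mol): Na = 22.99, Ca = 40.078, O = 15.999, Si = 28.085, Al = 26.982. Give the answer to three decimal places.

Na2O (M=61.979): mol = 0.07728; Na = 0.15456, O = 0.07728.
CaO (M=56.077): mol = 0.21274; Ca = 0.21274, O = 0.21274.
Al2O3 (M=101.961): mol = 0.29188; Al = 0.58376, O = 0.87564.
SiO2 (M=60.083): mol = 0.88927; Si = 0.88927, O = 1.77854.
ΣO = 2.94420; factor = 8/ΣO = 2.71721.
Ca apfu = 0.21274 × 2.71721 = 0.578.

0.578 Ca apfu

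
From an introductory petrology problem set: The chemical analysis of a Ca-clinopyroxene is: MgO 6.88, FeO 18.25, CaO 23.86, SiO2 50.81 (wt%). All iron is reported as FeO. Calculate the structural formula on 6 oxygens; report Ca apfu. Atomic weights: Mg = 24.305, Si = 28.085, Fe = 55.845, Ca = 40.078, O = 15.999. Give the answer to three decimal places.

6.88 wt% MgO ÷ 40.304 g/mol = 0.17070 mol, giving 0.17070 Mg and 0.17070 O.
18.25 wt% FeO ÷ 71.844 g/mol = 0.25402 mol, giving 0.25402 Fe and 0.25402 O.
23.86 wt% CaO ÷ 56.077 g/mol = 0.42549 mol, giving 0.42549 Ca and 0.42549 O.
50.81 wt% SiO2 ÷ 60.083 g/mol = 0.84566 mol, giving 0.84566 Si and 1.69132 O.
Oxygen sums to 2.54153; scaling by 6/2.54153 = 2.36078 puts the formula on 6 O.
Ca: 0.42549 × 2.36078 = 1.004 atoms per formula unit.

1.004 Ca apfu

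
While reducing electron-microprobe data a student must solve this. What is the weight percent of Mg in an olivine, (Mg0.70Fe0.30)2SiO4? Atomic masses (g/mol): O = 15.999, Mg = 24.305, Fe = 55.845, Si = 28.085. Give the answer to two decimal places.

21.32 mass %

M((Mg0.70Fe0.30)2SiO4) = 159.615 g/mol.
Mg contributes 1.40 × 24.305 = 34.027 g per mole.
34.027/159.615 = 0.2132 → 21.32%.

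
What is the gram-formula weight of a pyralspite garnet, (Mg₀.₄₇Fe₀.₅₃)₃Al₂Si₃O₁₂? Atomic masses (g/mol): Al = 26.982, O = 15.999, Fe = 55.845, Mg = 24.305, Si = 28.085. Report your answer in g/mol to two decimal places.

453.27 g/mol

M = 1.41·24.305 + 1.59·55.845 + 2·26.982 + 3·28.085 + 12·15.999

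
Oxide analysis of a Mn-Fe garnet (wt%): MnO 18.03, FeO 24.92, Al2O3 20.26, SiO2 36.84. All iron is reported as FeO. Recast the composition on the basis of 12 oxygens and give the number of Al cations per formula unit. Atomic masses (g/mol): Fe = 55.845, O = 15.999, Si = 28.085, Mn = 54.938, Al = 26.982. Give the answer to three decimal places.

MnO: 18.03/70.937 = 0.25417 mol → 0.25417 mol Mn, 0.25417 mol O.
FeO: 24.92/71.844 = 0.34686 mol → 0.34686 mol Fe, 0.34686 mol O.
Al2O3: 20.26/101.961 = 0.19870 mol → 0.39740 mol Al, 0.59610 mol O.
SiO2: 36.84/60.083 = 0.61315 mol → 0.61315 mol Si, 1.22630 mol O.
Total oxygen = 2.42343 mol. Normalization factor = 12/2.42343 = 4.95166.
Al per 12 O = 0.39740 × 4.95166 = 1.968.

1.968 Al apfu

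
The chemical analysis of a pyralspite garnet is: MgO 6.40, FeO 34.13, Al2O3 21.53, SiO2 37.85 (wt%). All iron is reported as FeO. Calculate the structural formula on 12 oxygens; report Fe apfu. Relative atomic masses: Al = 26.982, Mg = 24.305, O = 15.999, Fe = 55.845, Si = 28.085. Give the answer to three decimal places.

MgO: 6.40/40.304 = 0.15879 mol → 0.15879 mol Mg, 0.15879 mol O.
FeO: 34.13/71.844 = 0.47506 mol → 0.47506 mol Fe, 0.47506 mol O.
Al2O3: 21.53/101.961 = 0.21116 mol → 0.42232 mol Al, 0.63348 mol O.
SiO2: 37.85/60.083 = 0.62996 mol → 0.62996 mol Si, 1.25992 mol O.
Total oxygen = 2.52725 mol. Normalization factor = 12/2.52725 = 4.74824.
Fe per 12 O = 0.47506 × 4.74824 = 2.256.

2.256 Fe apfu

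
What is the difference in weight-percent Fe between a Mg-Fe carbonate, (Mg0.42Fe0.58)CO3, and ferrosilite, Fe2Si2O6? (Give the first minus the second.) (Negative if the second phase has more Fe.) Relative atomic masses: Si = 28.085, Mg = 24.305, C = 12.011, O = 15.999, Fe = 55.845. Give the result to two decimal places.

-10.76 percentage points

Fe in (Mg0.42Fe0.58)CO3: molar mass 102.606 g/mol; 0.58×55.845 = 32.390 g → 31.57 wt%.
Fe in Fe2Si2O6: molar mass 263.854 g/mol; 2×55.845 = 111.690 g → 42.33 wt%.
Difference = 31.57 − 42.33 = -10.76 percentage points.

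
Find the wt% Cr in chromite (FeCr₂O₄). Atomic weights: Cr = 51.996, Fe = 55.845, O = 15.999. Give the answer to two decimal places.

46.46 weight percent

Molar mass of FeCr₂O₄: 1×55.845 + 2×51.996 + 4×15.999 = 223.833 g/mol.
Mass of Cr per formula unit: 2 × 51.996 = 103.992 g.
Weight fraction Cr = 103.992 / 223.833 = 0.4646.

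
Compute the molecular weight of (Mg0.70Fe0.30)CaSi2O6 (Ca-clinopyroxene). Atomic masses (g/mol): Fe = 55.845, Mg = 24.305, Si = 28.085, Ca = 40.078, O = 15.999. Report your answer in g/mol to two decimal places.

M = 0.70(24.305) + 0.30(55.845) + 1(40.078) + 2(28.085) + 6(15.999)

226.01 g/mol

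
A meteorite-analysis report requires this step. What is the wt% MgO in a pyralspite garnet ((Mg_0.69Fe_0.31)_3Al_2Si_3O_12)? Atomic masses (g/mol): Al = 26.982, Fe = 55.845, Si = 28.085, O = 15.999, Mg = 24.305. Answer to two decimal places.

M((Mg_0.69Fe_0.31)_3Al_2Si_3O_12) = 432.454 g/mol; M(MgO) = 40.304 g/mol.
Moles MgO per formula unit = 2.07 Mg ÷ 1 = 2.0700.
MgO fraction = (2.0700 × 40.304) / 432.454 = 83.429/432.454 = 0.1929.

19.29 wt%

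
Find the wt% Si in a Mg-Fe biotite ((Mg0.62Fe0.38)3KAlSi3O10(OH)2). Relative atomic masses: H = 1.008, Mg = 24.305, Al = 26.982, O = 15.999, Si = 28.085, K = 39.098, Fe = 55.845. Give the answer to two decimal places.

18.59 weight percent

Molar mass of (Mg0.62Fe0.38)3KAlSi3O10(OH)2: 1.86×24.305 + 1.14×55.845 + 1×39.098 + 1×26.982 + 3×28.085 + 12×15.999 + 2×1.008 = 453.210 g/mol.
Mass of Si per formula unit: 3 × 28.085 = 84.255 g.
Weight fraction Si = 84.255 / 453.210 = 0.1859.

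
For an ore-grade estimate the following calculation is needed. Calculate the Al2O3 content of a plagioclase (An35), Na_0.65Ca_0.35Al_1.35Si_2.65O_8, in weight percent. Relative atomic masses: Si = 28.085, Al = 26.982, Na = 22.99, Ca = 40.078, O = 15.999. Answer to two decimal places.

25.70 wt%

M(Na_0.65Ca_0.35Al_1.35Si_2.65O_8) = 267.814 g/mol; M(Al2O3) = 101.961 g/mol.
Moles Al2O3 per formula unit = 1.35 Al ÷ 2 = 0.6750.
Al2O3 fraction = (0.6750 × 101.961) / 267.814 = 68.824/267.814 = 0.2570.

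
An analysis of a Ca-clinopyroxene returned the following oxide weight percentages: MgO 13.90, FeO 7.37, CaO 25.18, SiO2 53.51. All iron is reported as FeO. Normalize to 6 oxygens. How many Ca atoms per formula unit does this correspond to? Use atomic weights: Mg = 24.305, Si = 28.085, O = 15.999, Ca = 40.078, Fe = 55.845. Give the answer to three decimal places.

MgO (M=40.304): mol = 0.34488; Mg = 0.34488, O = 0.34488.
FeO (M=71.844): mol = 0.10258; Fe = 0.10258, O = 0.10258.
CaO (M=56.077): mol = 0.44903; Ca = 0.44903, O = 0.44903.
SiO2 (M=60.083): mol = 0.89060; Si = 0.89060, O = 1.78120.
ΣO = 2.67769; factor = 6/ΣO = 2.24074.
Ca apfu = 0.44903 × 2.24074 = 1.006.

1.006 Ca apfu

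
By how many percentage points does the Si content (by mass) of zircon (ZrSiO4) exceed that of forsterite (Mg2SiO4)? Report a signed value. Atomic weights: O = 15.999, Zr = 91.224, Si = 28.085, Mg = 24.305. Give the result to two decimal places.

-4.64 percentage points

M(ZrSiO4) = 183.305 g/mol, so wt% Si = 28.085/183.305 × 100 = 15.32%.
M(Mg2SiO4) = 140.691 g/mol, so wt% Si = 28.085/140.691 × 100 = 19.96%.
15.32 − 19.96 = -4.64 pp.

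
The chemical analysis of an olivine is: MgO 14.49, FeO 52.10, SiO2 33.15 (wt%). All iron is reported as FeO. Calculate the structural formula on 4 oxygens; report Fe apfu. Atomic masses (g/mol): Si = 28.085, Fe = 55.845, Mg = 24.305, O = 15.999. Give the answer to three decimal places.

1.326 Fe apfu

MgO: 14.49/40.304 = 0.35952 mol → 0.35952 mol Mg, 0.35952 mol O.
FeO: 52.10/71.844 = 0.72518 mol → 0.72518 mol Fe, 0.72518 mol O.
SiO2: 33.15/60.083 = 0.55174 mol → 0.55174 mol Si, 1.10348 mol O.
Total oxygen = 2.18818 mol. Normalization factor = 4/2.18818 = 1.82800.
Fe per 4 O = 0.72518 × 1.82800 = 1.326.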